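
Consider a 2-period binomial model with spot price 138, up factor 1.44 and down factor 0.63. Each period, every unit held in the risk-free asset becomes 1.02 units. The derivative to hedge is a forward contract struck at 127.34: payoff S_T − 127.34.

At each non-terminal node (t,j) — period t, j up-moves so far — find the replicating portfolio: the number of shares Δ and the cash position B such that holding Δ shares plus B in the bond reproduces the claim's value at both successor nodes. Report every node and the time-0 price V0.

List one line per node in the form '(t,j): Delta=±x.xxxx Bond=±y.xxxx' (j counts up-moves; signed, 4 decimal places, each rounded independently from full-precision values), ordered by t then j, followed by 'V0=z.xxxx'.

(0,0): Delta=1.0000 Bond=-122.3952
(1,0): Delta=1.0000 Bond=-124.8431
(1,1): Delta=1.0000 Bond=-124.8431
V0=15.6048

The replicating-portfolio and risk-neutral prices coincide; use p* = (1.02−0.63)/(1.44−0.63) = 0.4815 for the latter.
Terminal payoffs: V(2,0)=-72.5678, V(2,1)=-2.1464, V(2,2)=158.8168
  t=1,j=0: stock 86.9400 → up 125.1936 (V=-2.1464), down 54.7722 (V=-72.5678). Price -37.9031; hedge Δ=1.0000, bond B=-124.8431.
  t=1,j=1: stock 198.7200 → up 286.1568 (V=158.8168), down 125.1936 (V=-2.1464). Price 73.8769; hedge Δ=1.0000, bond B=-124.8431.
  t=0,j=0: stock 138.0000 → up 198.7200 (V=73.8769), down 86.9400 (V=-37.9031). Price 15.6048; hedge Δ=1.0000, bond B=-122.3952.
Root portfolio cost Δ·138+B reproduces V0=15.6048.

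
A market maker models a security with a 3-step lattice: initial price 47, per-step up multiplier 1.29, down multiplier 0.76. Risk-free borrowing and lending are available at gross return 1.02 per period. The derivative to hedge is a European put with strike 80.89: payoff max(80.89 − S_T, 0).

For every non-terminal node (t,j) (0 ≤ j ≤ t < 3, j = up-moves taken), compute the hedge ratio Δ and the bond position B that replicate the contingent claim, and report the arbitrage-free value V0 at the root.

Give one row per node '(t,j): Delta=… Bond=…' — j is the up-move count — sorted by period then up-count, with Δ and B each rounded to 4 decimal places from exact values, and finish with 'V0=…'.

The replicating-portfolio and risk-neutral prices coincide; use p* = (1.02−0.76)/(1.29−0.76) = 0.4906 for the latter.
Terminal payoffs: V(3,0)=60.2581, V(3,1)=45.8701, V(3,2)=21.4483, V(3,3)=0.0000
(2,0): S=27.1472. Δ = (V_up−V_dn)/(S_up−S_dn) = (45.8701−60.2581)/(35.0199−20.6319) = -1.0000. V = [p*·45.8701 + (1−p*)·60.2581]/1.02 = 52.1567. B = V − Δ·S = 79.3039.
(2,1): S=46.0788. Δ = (V_up−V_dn)/(S_up−S_dn) = (21.4483−45.8701)/(59.4417−35.0199) = -1.0000. V = [p*·21.4483 + (1−p*)·45.8701]/1.02 = 33.2251. B = V − Δ·S = 79.3039.
(2,2): S=78.2127. Δ = (V_up−V_dn)/(S_up−S_dn) = (0.0000−21.4483)/(100.8944−59.4417) = -0.5174. V = [p*·0.0000 + (1−p*)·21.4483]/1.02 = 10.7123. B = V − Δ·S = 51.1809.
(1,0): S=35.7200. Δ = (V_up−V_dn)/(S_up−S_dn) = (33.2251−52.1567)/(46.0788−27.1472) = -1.0000. V = [p*·33.2251 + (1−p*)·52.1567]/1.02 = 42.0289. B = V − Δ·S = 77.7489.
(1,1): S=60.6300. Δ = (V_up−V_dn)/(S_up−S_dn) = (10.7123−33.2251)/(78.2127−46.0788) = -0.7006. V = [p*·10.7123 + (1−p*)·33.2251]/1.02 = 21.7462. B = V − Δ·S = 64.2232.
(0,0): S=47.0000. Δ = (V_up−V_dn)/(S_up−S_dn) = (21.7462−42.0289)/(60.6300−35.7200) = -0.8142. V = [p*·21.7462 + (1−p*)·42.0289]/1.02 = 31.4499. B = V − Δ·S = 69.7193.
Check: Δ(0,0)·S0 + B(0,0) = 31.4499 = V0.

(0,0): Delta=-0.8142 Bond=69.7193
(1,0): Delta=-1.0000 Bond=77.7489
(1,1): Delta=-0.7006 Bond=64.2232
(2,0): Delta=-1.0000 Bond=79.3039
(2,1): Delta=-1.0000 Bond=79.3039
(2,2): Delta=-0.5174 Bond=51.1809
V0=31.4499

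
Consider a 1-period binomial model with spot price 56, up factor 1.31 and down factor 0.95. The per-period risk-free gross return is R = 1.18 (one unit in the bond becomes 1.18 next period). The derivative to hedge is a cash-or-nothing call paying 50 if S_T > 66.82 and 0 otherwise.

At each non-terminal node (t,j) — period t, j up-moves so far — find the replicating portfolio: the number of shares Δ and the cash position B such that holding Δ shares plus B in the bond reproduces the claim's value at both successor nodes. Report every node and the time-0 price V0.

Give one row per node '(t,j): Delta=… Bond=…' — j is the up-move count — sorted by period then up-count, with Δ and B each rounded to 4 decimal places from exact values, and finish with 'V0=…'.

Under the risk-neutral measure, an up-move has probability p* = (R−d)/(u−d) = 0.6389 and values discount at R = 1.18.
Terminal values V(1,·): V(1,0)=0.0000, V(1,1)=50.0000
  t=0,j=0: stock 56.0000 → up 73.3600 (V=50.0000), down 53.2000 (V=0.0000). Price 27.0716; hedge Δ=2.4802, bond B=-111.8173.
Each (Δ,B) replicates both successor values, so the strategy is self-financing and V0 is arbitrage-free.

(0,0): Delta=2.4802 Bond=-111.8173
V0=27.0716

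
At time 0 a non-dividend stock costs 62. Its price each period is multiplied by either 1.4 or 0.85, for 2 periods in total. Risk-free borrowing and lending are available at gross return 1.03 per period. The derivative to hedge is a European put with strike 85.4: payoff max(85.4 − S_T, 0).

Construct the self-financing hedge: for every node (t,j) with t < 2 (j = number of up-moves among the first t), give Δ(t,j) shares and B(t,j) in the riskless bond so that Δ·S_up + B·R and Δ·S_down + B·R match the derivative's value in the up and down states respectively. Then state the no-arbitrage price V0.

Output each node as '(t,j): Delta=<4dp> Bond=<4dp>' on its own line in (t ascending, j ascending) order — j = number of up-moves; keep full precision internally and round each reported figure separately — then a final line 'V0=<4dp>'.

(0,0): Delta=-0.6634 Bond=63.2774
(1,0): Delta=-1.0000 Bond=82.9126
(1,1): Delta=-0.2434 Bond=28.7167
V0=22.1443

No-arbitrage ⇒ martingale measure with p* = (R−d)/(u−d) = 0.3273.
Payoff layer (t=2): V(2,0)=40.6050, V(2,1)=11.6200, V(2,2)=0.0000
(1,0): S=52.7000. Δ = (V_up−V_dn)/(S_up−S_dn) = (11.6200−40.6050)/(73.7800−44.7950) = -1.0000. V = [p*·11.6200 + (1−p*)·40.6050]/1.03 = 30.2126. B = V − Δ·S = 82.9126.
(1,1): S=86.8000. Δ = (V_up−V_dn)/(S_up−S_dn) = (0.0000−11.6200)/(121.5200−73.7800) = -0.2434. V = [p*·0.0000 + (1−p*)·11.6200]/1.03 = 7.5894. B = V − Δ·S = 28.7167.
(0,0): S=62.0000. Δ = (V_up−V_dn)/(S_up−S_dn) = (7.5894−30.2126)/(86.8000−52.7000) = -0.6634. V = [p*·7.5894 + (1−p*)·30.2126]/1.03 = 22.1443. B = V − Δ·S = 63.2774.
The time-0 hedge costs 22.1443, which is the no-arbitrage price.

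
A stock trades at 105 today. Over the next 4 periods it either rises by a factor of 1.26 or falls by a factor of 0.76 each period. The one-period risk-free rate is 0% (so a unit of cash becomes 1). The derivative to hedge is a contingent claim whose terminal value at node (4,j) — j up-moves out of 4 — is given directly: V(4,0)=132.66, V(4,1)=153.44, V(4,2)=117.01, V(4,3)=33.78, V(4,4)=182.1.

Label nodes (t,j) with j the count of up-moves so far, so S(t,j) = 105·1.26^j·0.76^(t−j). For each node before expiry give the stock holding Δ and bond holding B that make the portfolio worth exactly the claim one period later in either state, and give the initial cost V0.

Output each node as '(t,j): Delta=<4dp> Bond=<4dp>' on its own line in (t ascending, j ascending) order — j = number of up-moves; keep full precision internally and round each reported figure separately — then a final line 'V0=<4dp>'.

(0,0): Delta=-0.4719 Bond=161.8489
(1,0): Delta=-0.7956 Bond=187.6772
(1,1): Delta=-0.2604 Bond=133.8682
(2,0): Delta=-0.2203 Bond=152.7892
(2,1): Delta=-1.1715 Bond=225.4725
(2,2): Delta=0.3349 Bond=34.6303
(3,0): Delta=0.9017 Bond=101.0744
(3,1): Delta=-0.9535 Bond=208.8136
(3,2): Delta=-1.3139 Bond=243.5196
(3,3): Delta=1.4123 Bond=-191.6664
V0=112.2989

The replicating-portfolio and risk-neutral prices coincide; use p* = (1−0.76)/(1.26−0.76) = 0.4800 for the latter.
Terminal payoffs: V(4,0)=132.6600, V(4,1)=153.4400, V(4,2)=117.0100, V(4,3)=33.7800, V(4,4)=182.1000
  t=3,j=0: stock 46.0925 → up 58.0765 (V=153.4400), down 35.0303 (V=132.6600). Price 142.6344; hedge Δ=0.9017, bond B=101.0744.
  t=3,j=1: stock 76.4165 → up 96.2848 (V=117.0100), down 58.0765 (V=153.4400). Price 135.9536; hedge Δ=-0.9535, bond B=208.8136.
  t=3,j=2: stock 126.6905 → up 159.6300 (V=33.7800), down 96.2848 (V=117.0100). Price 77.0596; hedge Δ=-1.3139, bond B=243.5196.
  t=3,j=3: stock 210.0395 → up 264.6497 (V=182.1000), down 159.6300 (V=33.7800). Price 104.9736; hedge Δ=1.4123, bond B=-191.6664.
  t=2,j=0: stock 60.6480 → up 76.4165 (V=135.9536), down 46.0925 (V=142.6344). Price 139.4276; hedge Δ=-0.2203, bond B=152.7892.
  t=2,j=1: stock 100.5480 → up 126.6905 (V=77.0596), down 76.4165 (V=135.9536). Price 107.6845; hedge Δ=-1.1715, bond B=225.4725.
  t=2,j=2: stock 166.6980 → up 210.0395 (V=104.9736), down 126.6905 (V=77.0596). Price 90.4583; hedge Δ=0.3349, bond B=34.6303.
  t=1,j=0: stock 79.8000 → up 100.5480 (V=107.6845), down 60.6480 (V=139.4276). Price 124.1909; hedge Δ=-0.7956, bond B=187.6772.
  t=1,j=1: stock 132.3000 → up 166.6980 (V=90.4583), down 100.5480 (V=107.6845). Price 99.4159; hedge Δ=-0.2604, bond B=133.8682.
  t=0,j=0: stock 105.0000 → up 132.3000 (V=99.4159), down 79.8000 (V=124.1909). Price 112.2989; hedge Δ=-0.4719, bond B=161.8489.
Root portfolio cost Δ·105+B reproduces V0=112.2989.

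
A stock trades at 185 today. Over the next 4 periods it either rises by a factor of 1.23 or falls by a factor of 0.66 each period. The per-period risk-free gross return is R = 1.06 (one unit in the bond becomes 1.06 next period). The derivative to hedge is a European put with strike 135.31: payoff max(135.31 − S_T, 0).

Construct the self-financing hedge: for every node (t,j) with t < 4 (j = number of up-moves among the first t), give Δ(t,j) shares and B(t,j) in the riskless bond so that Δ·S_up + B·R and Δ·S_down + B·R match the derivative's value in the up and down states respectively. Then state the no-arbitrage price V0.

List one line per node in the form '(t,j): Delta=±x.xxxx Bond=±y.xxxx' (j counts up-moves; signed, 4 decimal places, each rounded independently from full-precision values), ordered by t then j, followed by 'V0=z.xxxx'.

Under the risk-neutral measure, an up-move has probability p* = (R−d)/(u−d) = 0.7018 and values discount at R = 1.06.
Payoff layer (t=4): V(4,0)=100.2067, V(4,1)=69.8903, V(4,2)=13.3914, V(4,3)=0.0000, V(4,4)=0.0000
Node (3,0) S=53.1868: V=(p*·69.8903+(1−p*)·100.2067)/1.06=74.4642; Δ=(69.8903−100.2067)/(65.4197−35.1033)=-1.0000; B=V−Δ·S=127.6509
Node (3,1) S=99.1208: V=(p*·13.3914+(1−p*)·69.8903)/1.06=28.5302; Δ=(13.3914−69.8903)/(121.9186−65.4197)=-1.0000; B=V−Δ·S=127.6509
Node (3,2) S=184.7251: V=(p*·0.0000+(1−p*)·13.3914)/1.06=3.7679; Δ=(0.0000−13.3914)/(227.2119−121.9186)=-0.1272; B=V−Δ·S=27.2616
Node (3,3) S=344.2604: V=(p*·0.0000+(1−p*)·0.0000)/1.06=0.0000; Δ=(0.0000−0.0000)/(423.4403−227.2119)=0.0000; B=V−Δ·S=0.0000
Node (2,0) S=80.5860: V=(p*·28.5302+(1−p*)·74.4642)/1.06=39.8394; Δ=(28.5302−74.4642)/(99.1208−53.1868)=-1.0000; B=V−Δ·S=120.4254
Node (2,1) S=150.1830: V=(p*·3.7679+(1−p*)·28.5302)/1.06=10.5218; Δ=(3.7679−28.5302)/(184.7251−99.1208)=-0.2893; B=V−Δ·S=53.9644
Node (2,2) S=279.8865: V=(p*·0.0000+(1−p*)·3.7679)/1.06=1.0601; Δ=(0.0000−3.7679)/(344.2604−184.7251)=-0.0236; B=V−Δ·S=7.6704
Node (1,0) S=122.1000: V=(p*·10.5218+(1−p*)·39.8394)/1.06=18.1751; Δ=(10.5218−39.8394)/(150.1830−80.5860)=-0.4212; B=V−Δ·S=69.6096
Node (1,1) S=227.5500: V=(p*·1.0601+(1−p*)·10.5218)/1.06=3.6623; Δ=(1.0601−10.5218)/(279.8865−150.1830)=-0.0729; B=V−Δ·S=20.2617
Node (0,0) S=185.0000: V=(p*·3.6623+(1−p*)·18.1751)/1.06=7.5384; Δ=(3.6623−18.1751)/(227.5500−122.1000)=-0.1376; B=V−Δ·S=32.9995
The time-0 hedge costs 7.5384, which is the no-arbitrage price.

(0,0): Delta=-0.1376 Bond=32.9995
(1,0): Delta=-0.4212 Bond=69.6096
(1,1): Delta=-0.0729 Bond=20.2617
(2,0): Delta=-1.0000 Bond=120.4254
(2,1): Delta=-0.2893 Bond=53.9644
(2,2): Delta=-0.0236 Bond=7.6704
(3,0): Delta=-1.0000 Bond=127.6509
(3,1): Delta=-1.0000 Bond=127.6509
(3,2): Delta=-0.1272 Bond=27.2616
(3,3): Delta=0.0000 Bond=0.0000
V0=7.5384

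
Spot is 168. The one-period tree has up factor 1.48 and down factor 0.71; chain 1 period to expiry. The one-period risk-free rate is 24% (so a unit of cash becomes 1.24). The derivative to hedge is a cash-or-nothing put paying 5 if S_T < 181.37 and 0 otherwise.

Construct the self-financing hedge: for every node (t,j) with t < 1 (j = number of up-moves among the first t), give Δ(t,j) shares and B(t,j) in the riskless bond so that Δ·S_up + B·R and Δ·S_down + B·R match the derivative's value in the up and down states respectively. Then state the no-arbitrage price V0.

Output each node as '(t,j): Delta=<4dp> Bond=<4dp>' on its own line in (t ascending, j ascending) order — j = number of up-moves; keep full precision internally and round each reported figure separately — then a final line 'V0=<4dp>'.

(0,0): Delta=-0.0387 Bond=7.7503
V0=1.2568

No-arbitrage ⇒ martingale measure with p* = (R−d)/(u−d) = 0.6883.
Terminal values V(1,·): V(1,0)=5.0000, V(1,1)=0.0000
  t=0,j=0: stock 168.0000 → up 248.6400 (V=0.0000), down 119.2800 (V=5.0000). Price 1.2568; hedge Δ=-0.0387, bond B=7.7503.
Self-financing check: at every node Δ·S+B equals the discounted successor values.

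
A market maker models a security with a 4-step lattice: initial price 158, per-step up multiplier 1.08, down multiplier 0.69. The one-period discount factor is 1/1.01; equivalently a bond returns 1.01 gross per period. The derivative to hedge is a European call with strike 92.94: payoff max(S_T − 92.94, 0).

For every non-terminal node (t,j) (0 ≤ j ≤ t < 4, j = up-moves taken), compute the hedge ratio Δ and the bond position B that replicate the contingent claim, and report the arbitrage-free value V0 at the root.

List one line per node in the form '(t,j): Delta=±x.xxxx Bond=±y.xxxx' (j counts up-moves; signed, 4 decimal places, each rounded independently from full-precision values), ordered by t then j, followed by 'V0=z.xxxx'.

(0,0): Delta=0.9289 Bond=-76.6990
(1,0): Delta=0.6891 Bond=-51.3232
(1,1): Delta=0.9624 Bond=-83.1847
(2,0): Delta=0.0000 Bond=0.0000
(2,1): Delta=0.7854 Bond=-63.1756
(2,2): Delta=0.9871 Bond=-88.5755
(3,0): Delta=0.0000 Bond=0.0000
(3,1): Delta=0.0000 Bond=0.0000
(3,2): Delta=0.8952 Bond=-77.7652
(3,3): Delta=1.0000 Bond=-92.0198
V0=70.0663

The replicating-portfolio and risk-neutral prices coincide; use p* = (1.01−0.69)/(1.08−0.69) = 0.8205 for the latter.
At expiry t=4: V(4,0)=0.0000, V(4,1)=0.0000, V(4,2)=0.0000, V(4,3)=44.3938, V(4,4)=122.0173
(3,0): S=51.9044. Δ = (V_up−V_dn)/(S_up−S_dn) = (0.0000−0.0000)/(56.0568−35.8141) = 0.0000. V = [p*·0.0000 + (1−p*)·0.0000]/1.01 = 0.0000. B = V − Δ·S = 0.0000.
(3,1): S=81.2417. Δ = (V_up−V_dn)/(S_up−S_dn) = (0.0000−0.0000)/(87.7410−56.0568) = 0.0000. V = [p*·0.0000 + (1−p*)·0.0000]/1.01 = 0.0000. B = V − Δ·S = 0.0000.
(3,2): S=127.1609. Δ = (V_up−V_dn)/(S_up−S_dn) = (44.3938−0.0000)/(137.3338−87.7410) = 0.8952. V = [p*·44.3938 + (1−p*)·0.0000]/1.01 = 36.0650. B = V − Δ·S = -77.7652.
(3,3): S=199.0345. Δ = (V_up−V_dn)/(S_up−S_dn) = (122.0173−44.3938)/(214.9573−137.3338) = 1.0000. V = [p*·122.0173 + (1−p*)·44.3938]/1.01 = 107.0147. B = V − Δ·S = -92.0198.
(2,0): S=75.2238. Δ = (V_up−V_dn)/(S_up−S_dn) = (0.0000−0.0000)/(81.2417−51.9044) = 0.0000. V = [p*·0.0000 + (1−p*)·0.0000]/1.01 = 0.0000. B = V − Δ·S = 0.0000.
(2,1): S=117.7416. Δ = (V_up−V_dn)/(S_up−S_dn) = (36.0650−0.0000)/(127.1609−81.2417) = 0.7854. V = [p*·36.0650 + (1−p*)·0.0000]/1.01 = 29.2988. B = V − Δ·S = -63.1756.
(2,2): S=184.2912. Δ = (V_up−V_dn)/(S_up−S_dn) = (107.0147−36.0650)/(199.0345−127.1609) = 0.9871. V = [p*·107.0147 + (1−p*)·36.0650]/1.01 = 93.3467. B = V − Δ·S = -88.5755.
(1,0): S=109.0200. Δ = (V_up−V_dn)/(S_up−S_dn) = (29.2988−0.0000)/(117.7416−75.2238) = 0.6891. V = [p*·29.2988 + (1−p*)·0.0000]/1.01 = 23.8020. B = V − Δ·S = -51.3232.
(1,1): S=170.6400. Δ = (V_up−V_dn)/(S_up−S_dn) = (93.3467−29.2988)/(184.2912−117.7416) = 0.9624. V = [p*·93.3467 + (1−p*)·29.2988]/1.01 = 81.0405. B = V − Δ·S = -83.1847.
(0,0): S=158.0000. Δ = (V_up−V_dn)/(S_up−S_dn) = (81.0405−23.8020)/(170.6400−109.0200) = 0.9289. V = [p*·81.0405 + (1−p*)·23.8020]/1.01 = 70.0663. B = V − Δ·S = -76.6990.
Root portfolio cost Δ·158+B reproduces V0=70.0663.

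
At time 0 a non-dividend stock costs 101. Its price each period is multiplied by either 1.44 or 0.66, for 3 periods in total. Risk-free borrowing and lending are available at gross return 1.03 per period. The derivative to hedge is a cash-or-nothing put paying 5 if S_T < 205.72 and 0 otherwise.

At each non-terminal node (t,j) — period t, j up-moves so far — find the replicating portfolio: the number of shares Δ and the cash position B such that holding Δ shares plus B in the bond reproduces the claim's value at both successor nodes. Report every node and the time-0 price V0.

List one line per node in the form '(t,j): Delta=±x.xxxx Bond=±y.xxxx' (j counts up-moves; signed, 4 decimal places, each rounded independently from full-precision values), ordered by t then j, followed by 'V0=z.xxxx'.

(0,0): Delta=-0.0135 Bond=5.4469
(1,0): Delta=0.0000 Bond=4.7130
(1,1): Delta=-0.0203 Bond=6.6047
(2,0): Delta=0.0000 Bond=4.8544
(2,1): Delta=0.0000 Bond=4.8544
(2,2): Delta=-0.0306 Bond=8.9619
V0=4.0873

Under the risk-neutral measure, an up-move has probability p* = (R−d)/(u−d) = 0.4744 and values discount at R = 1.03.
Terminal payoffs: V(3,0)=5.0000, V(3,1)=5.0000, V(3,2)=5.0000, V(3,3)=0.0000
  t=2,j=0: stock 43.9956 → up 63.3537 (V=5.0000), down 29.0371 (V=5.0000). Price 4.8544; hedge Δ=0.0000, bond B=4.8544.
  t=2,j=1: stock 95.9904 → up 138.2262 (V=5.0000), down 63.3537 (V=5.0000). Price 4.8544; hedge Δ=0.0000, bond B=4.8544.
  t=2,j=2: stock 209.4336 → up 301.5844 (V=0.0000), down 138.2262 (V=5.0000). Price 2.5517; hedge Δ=-0.0306, bond B=8.9619.
  t=1,j=0: stock 66.6600 → up 95.9904 (V=4.8544), down 43.9956 (V=4.8544). Price 4.7130; hedge Δ=0.0000, bond B=4.7130.
  t=1,j=1: stock 145.4400 → up 209.4336 (V=2.5517), down 95.9904 (V=4.8544). Price 3.6525; hedge Δ=-0.0203, bond B=6.6047.
  t=0,j=0: stock 101.0000 → up 145.4400 (V=3.6525), down 66.6600 (V=4.7130). Price 4.0873; hedge Δ=-0.0135, bond B=5.4469.
The time-0 hedge costs 4.0873, which is the no-arbitrage price.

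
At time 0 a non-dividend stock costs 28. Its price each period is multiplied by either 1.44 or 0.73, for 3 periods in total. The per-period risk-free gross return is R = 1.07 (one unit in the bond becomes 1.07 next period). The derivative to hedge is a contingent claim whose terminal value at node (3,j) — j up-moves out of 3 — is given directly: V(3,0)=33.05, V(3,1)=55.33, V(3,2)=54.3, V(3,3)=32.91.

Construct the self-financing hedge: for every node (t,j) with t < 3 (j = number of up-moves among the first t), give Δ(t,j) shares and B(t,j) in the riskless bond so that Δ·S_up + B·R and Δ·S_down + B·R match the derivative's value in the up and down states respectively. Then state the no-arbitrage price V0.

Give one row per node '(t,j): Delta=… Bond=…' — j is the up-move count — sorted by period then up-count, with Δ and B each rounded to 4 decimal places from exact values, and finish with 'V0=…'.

The replicating-portfolio and risk-neutral prices coincide; use p* = (1.07−0.73)/(1.44−0.73) = 0.4789 for the latter.
Terminal values V(3,·): V(3,0)=33.0500, V(3,1)=55.3300, V(3,2)=54.3000, V(3,3)=32.9100
Node (2,0) S=14.9212: V=(p*·55.3300+(1−p*)·33.0500)/1.07=40.8592; Δ=(55.3300−33.0500)/(21.4865−10.8925)=2.1031; B=V−Δ·S=9.4789
Node (2,1) S=29.4336: V=(p*·54.3000+(1−p*)·55.3300)/1.07=51.2493; Δ=(54.3000−55.3300)/(42.3844−21.4865)=-0.0493; B=V−Δ·S=52.7000
Node (2,2) S=58.0608: V=(p*·32.9100+(1−p*)·54.3000)/1.07=41.1747; Δ=(32.9100−54.3000)/(83.6076−42.3844)=-0.5189; B=V−Δ·S=71.3014
Node (1,0) S=20.4400: V=(p*·51.2493+(1−p*)·40.8592)/1.07=42.8362; Δ=(51.2493−40.8592)/(29.4336−14.9212)=0.7160; B=V−Δ·S=28.2022
Node (1,1) S=40.3200: V=(p*·41.1747+(1−p*)·51.2493)/1.07=43.3877; Δ=(41.1747−51.2493)/(58.0608−29.4336)=-0.3519; B=V−Δ·S=57.5773
Node (0,0) S=28.0000: V=(p*·43.3877+(1−p*)·42.8362)/1.07=40.2806; Δ=(43.3877−42.8362)/(40.3200−20.4400)=0.0277; B=V−Δ·S=39.5039
Check: Δ(0,0)·S0 + B(0,0) = 40.2806 = V0.

(0,0): Delta=0.0277 Bond=39.5039
(1,0): Delta=0.7160 Bond=28.2022
(1,1): Delta=-0.3519 Bond=57.5773
(2,0): Delta=2.1031 Bond=9.4789
(2,1): Delta=-0.0493 Bond=52.7000
(2,2): Delta=-0.5189 Bond=71.3014
V0=40.2806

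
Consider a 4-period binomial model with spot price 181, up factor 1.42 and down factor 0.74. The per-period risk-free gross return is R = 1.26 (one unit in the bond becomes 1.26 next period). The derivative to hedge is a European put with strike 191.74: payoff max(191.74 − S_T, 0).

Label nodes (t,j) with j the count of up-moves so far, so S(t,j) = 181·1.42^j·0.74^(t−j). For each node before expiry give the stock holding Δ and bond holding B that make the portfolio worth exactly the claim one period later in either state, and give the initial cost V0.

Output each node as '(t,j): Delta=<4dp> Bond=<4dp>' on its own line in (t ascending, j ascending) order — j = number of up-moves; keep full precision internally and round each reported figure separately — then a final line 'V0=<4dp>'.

Risk-neutral probability p* = (R−d)/(u−d) = (1.26−0.74)/(1.42−0.74) = 0.7647.
Payoff layer (t=4): V(4,0)=137.4643, V(4,1)=87.5893, V(4,2)=0.0000, V(4,3)=0.0000, V(4,4)=0.0000
Node (3,0) S=73.3455: V=(p*·87.5893+(1−p*)·137.4643)/1.26=78.8291; Δ=(87.5893−137.4643)/(104.1507−54.2757)=-1.0000; B=V−Δ·S=152.1746
Node (3,1) S=140.7442: V=(p*·0.0000+(1−p*)·87.5893)/1.26=16.3566; Δ=(0.0000−87.5893)/(199.8567−104.1507)=-0.9152; B=V−Δ·S=145.1644
Node (3,2) S=270.0766: V=(p*·0.0000+(1−p*)·0.0000)/1.26=0.0000; Δ=(0.0000−0.0000)/(383.5088−199.8567)=0.0000; B=V−Δ·S=0.0000
Node (3,3) S=518.2551: V=(p*·0.0000+(1−p*)·0.0000)/1.26=0.0000; Δ=(0.0000−0.0000)/(735.9223−383.5088)=0.0000; B=V−Δ·S=0.0000
Node (2,0) S=99.1156: V=(p*·16.3566+(1−p*)·78.8291)/1.26=24.6476; Δ=(16.3566−78.8291)/(140.7442−73.3455)=-0.9269; B=V−Δ·S=116.5189
Node (2,1) S=190.1948: V=(p*·0.0000+(1−p*)·16.3566)/1.26=3.0544; Δ=(0.0000−16.3566)/(270.0766−140.7442)=-0.1265; B=V−Δ·S=27.1082
Node (2,2) S=364.9684: V=(p*·0.0000+(1−p*)·0.0000)/1.26=0.0000; Δ=(0.0000−0.0000)/(518.2551−270.0766)=0.0000; B=V−Δ·S=0.0000
Node (1,0) S=133.9400: V=(p*·3.0544+(1−p*)·24.6476)/1.26=6.4565; Δ=(3.0544−24.6476)/(190.1948−99.1156)=-0.2371; B=V−Δ·S=38.2111
Node (1,1) S=257.0200: V=(p*·0.0000+(1−p*)·3.0544)/1.26=0.5704; Δ=(0.0000−3.0544)/(364.9684−190.1948)=-0.0175; B=V−Δ·S=5.0622
Node (0,0) S=181.0000: V=(p*·0.5704+(1−p*)·6.4565)/1.26=1.5519; Δ=(0.5704−6.4565)/(257.0200−133.9400)=-0.0478; B=V−Δ·S=10.2079
Each (Δ,B) replicates both successor values, so the strategy is self-financing and V0 is arbitrage-free.

(0,0): Delta=-0.0478 Bond=10.2079
(1,0): Delta=-0.2371 Bond=38.2111
(1,1): Delta=-0.0175 Bond=5.0622
(2,0): Delta=-0.9269 Bond=116.5189
(2,1): Delta=-0.1265 Bond=27.1082
(2,2): Delta=0.0000 Bond=0.0000
(3,0): Delta=-1.0000 Bond=152.1746
(3,1): Delta=-0.9152 Bond=145.1644
(3,2): Delta=0.0000 Bond=0.0000
(3,3): Delta=0.0000 Bond=0.0000
V0=1.5519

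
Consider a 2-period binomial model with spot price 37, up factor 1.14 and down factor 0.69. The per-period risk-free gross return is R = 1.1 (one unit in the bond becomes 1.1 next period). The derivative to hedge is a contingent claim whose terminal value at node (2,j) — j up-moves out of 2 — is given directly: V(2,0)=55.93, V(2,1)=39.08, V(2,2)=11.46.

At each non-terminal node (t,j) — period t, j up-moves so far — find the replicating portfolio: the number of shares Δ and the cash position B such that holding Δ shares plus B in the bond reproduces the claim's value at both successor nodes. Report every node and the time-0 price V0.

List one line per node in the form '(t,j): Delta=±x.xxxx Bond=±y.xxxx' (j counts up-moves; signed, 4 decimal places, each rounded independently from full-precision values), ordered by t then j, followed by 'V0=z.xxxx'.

(0,0): Delta=-1.4558 Bond=67.3228
(1,0): Delta=-1.4667 Bond=74.3333
(1,1): Delta=-1.4551 Bond=74.0279
V0=13.4588

The replicating-portfolio and risk-neutral prices coincide; use p* = (1.1−0.69)/(1.14−0.69) = 0.9111 for the latter.
Payoff layer (t=2): V(2,0)=55.9300, V(2,1)=39.0800, V(2,2)=11.4600
  t=1,j=0: stock 25.5300 → up 29.1042 (V=39.0800), down 17.6157 (V=55.9300). Price 36.8889; hedge Δ=-1.4667, bond B=74.3333.
  t=1,j=1: stock 42.1800 → up 48.0852 (V=11.4600), down 29.1042 (V=39.0800). Price 12.6501; hedge Δ=-1.4551, bond B=74.0279.
  t=0,j=0: stock 37.0000 → up 42.1800 (V=12.6501), down 25.5300 (V=36.8889). Price 13.4588; hedge Δ=-1.4558, bond B=67.3228.
The time-0 hedge costs 13.4588, which is the no-arbitrage price.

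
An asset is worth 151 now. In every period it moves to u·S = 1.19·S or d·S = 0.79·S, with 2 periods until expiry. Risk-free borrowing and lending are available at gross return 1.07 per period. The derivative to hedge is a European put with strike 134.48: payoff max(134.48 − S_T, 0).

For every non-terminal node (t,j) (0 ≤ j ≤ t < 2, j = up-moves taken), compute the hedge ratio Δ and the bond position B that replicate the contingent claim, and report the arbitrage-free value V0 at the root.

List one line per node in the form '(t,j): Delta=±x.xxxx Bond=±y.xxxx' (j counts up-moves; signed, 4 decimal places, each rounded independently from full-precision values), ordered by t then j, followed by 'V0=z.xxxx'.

The replicating-portfolio and risk-neutral prices coincide; use p* = (1.07−0.79)/(1.19−0.79) = 0.7000 for the latter.
Payoff layer (t=2): V(2,0)=40.2409, V(2,1)=0.0000, V(2,2)=0.0000
  t=1,j=0: stock 119.2900 → up 141.9551 (V=0.0000), down 94.2391 (V=40.2409). Price 11.2825; hedge Δ=-0.8433, bond B=111.8847.
  t=1,j=1: stock 179.6900 → up 213.8311 (V=0.0000), down 141.9551 (V=0.0000). Price 0.0000; hedge Δ=0.0000, bond B=0.0000.
  t=0,j=0: stock 151.0000 → up 179.6900 (V=0.0000), down 119.2900 (V=11.2825). Price 3.1633; hedge Δ=-0.1868, bond B=31.3696.
Root portfolio cost Δ·151+B reproduces V0=3.1633.

(0,0): Delta=-0.1868 Bond=31.3696
(1,0): Delta=-0.8433 Bond=111.8847
(1,1): Delta=0.0000 Bond=0.0000
V0=3.1633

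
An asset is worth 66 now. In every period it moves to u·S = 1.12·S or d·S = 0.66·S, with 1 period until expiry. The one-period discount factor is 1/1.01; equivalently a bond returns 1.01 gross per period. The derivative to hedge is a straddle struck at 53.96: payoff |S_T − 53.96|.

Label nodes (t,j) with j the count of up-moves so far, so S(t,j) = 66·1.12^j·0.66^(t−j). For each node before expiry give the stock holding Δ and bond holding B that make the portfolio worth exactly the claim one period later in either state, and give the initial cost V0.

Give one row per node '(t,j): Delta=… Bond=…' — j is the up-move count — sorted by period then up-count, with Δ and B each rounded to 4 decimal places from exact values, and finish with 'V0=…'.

Under the risk-neutral measure, an up-move has probability p* = (R−d)/(u−d) = 0.7609 and values discount at R = 1.01.
At expiry t=1: V(1,0)=10.4000, V(1,1)=19.9600
(0,0): S=66.0000. Δ = (V_up−V_dn)/(S_up−S_dn) = (19.9600−10.4000)/(73.9200−43.5600) = 0.3149. V = [p*·19.9600 + (1−p*)·10.4000]/1.01 = 17.4989. B = V − Δ·S = -3.2837.
Each (Δ,B) replicates both successor values, so the strategy is self-financing and V0 is arbitrage-free.

(0,0): Delta=0.3149 Bond=-3.2837
V0=17.4989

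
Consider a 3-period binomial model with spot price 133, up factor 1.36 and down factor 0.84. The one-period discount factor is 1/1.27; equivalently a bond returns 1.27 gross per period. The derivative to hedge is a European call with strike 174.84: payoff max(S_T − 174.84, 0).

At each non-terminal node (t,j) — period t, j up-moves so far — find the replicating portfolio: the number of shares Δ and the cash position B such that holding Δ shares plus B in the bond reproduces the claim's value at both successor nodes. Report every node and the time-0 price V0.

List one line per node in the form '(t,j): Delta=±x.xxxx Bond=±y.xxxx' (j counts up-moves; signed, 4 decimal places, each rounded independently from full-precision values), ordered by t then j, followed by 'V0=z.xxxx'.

Risk-neutral probability p* = (R−d)/(u−d) = (1.27−0.84)/(1.36−0.84) = 0.8269.
Payoff layer (t=3): V(3,0)=0.0000, V(3,1)=0.0000, V(3,2)=31.7973, V(3,3)=159.7156
  t=2,j=0: stock 93.8448 → up 127.6289 (V=0.0000), down 78.8296 (V=0.0000). Price 0.0000; hedge Δ=0.0000, bond B=0.0000.
  t=2,j=1: stock 151.9392 → up 206.6373 (V=31.7973), down 127.6289 (V=0.0000). Price 20.7039; hedge Δ=0.4025, bond B=-40.4448.
  t=2,j=2: stock 245.9968 → up 334.5556 (V=159.7156), down 206.6373 (V=31.7973). Price 108.3275; hedge Δ=1.0000, bond B=-137.6693.
  t=1,j=0: stock 111.7200 → up 151.9392 (V=20.7039), down 93.8448 (V=0.0000). Price 13.4807; hedge Δ=0.3564, bond B=-26.3344.
  t=1,j=1: stock 180.8800 → up 245.9968 (V=108.3275), down 151.9392 (V=20.7039). Price 73.3558; hedge Δ=0.9316, bond B=-95.1512.
  t=0,j=0: stock 133.0000 → up 180.8800 (V=73.3558), down 111.7200 (V=13.4807). Price 49.6006; hedge Δ=0.8657, bond B=-65.5438.
Self-financing check: at every node Δ·S+B equals the discounted successor values.

(0,0): Delta=0.8657 Bond=-65.5438
(1,0): Delta=0.3564 Bond=-26.3344
(1,1): Delta=0.9316 Bond=-95.1512
(2,0): Delta=0.0000 Bond=0.0000
(2,1): Delta=0.4025 Bond=-40.4448
(2,2): Delta=1.0000 Bond=-137.6693
V0=49.6006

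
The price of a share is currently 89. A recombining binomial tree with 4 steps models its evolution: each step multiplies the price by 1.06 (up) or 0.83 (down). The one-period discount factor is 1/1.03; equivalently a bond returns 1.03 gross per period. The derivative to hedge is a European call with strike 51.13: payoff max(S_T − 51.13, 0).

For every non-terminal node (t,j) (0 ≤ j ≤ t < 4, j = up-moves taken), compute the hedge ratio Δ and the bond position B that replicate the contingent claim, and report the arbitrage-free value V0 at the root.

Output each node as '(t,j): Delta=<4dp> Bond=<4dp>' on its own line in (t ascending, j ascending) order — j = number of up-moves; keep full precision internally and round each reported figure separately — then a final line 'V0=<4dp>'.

Risk-neutral probability p* = (R−d)/(u−d) = (1.03−0.83)/(1.06−0.83) = 0.8696.
Payoff layer (t=4): V(4,0)=0.0000, V(4,1)=2.8124, V(4,2)=17.7603, V(4,3)=36.8504, V(4,4)=61.2304
  t=3,j=0: stock 50.8890 → up 53.9424 (V=2.8124), down 42.2379 (V=0.0000). Price 2.3743; hedge Δ=0.2403, bond B=-9.8534.
  t=3,j=1: stock 64.9908 → up 68.8903 (V=17.7603), down 53.9424 (V=2.8124). Price 15.3500; hedge Δ=1.0000, bond B=-49.6408.
  t=3,j=2: stock 83.0003 → up 87.9804 (V=36.8504), down 68.8903 (V=17.7603). Price 33.3596; hedge Δ=1.0000, bond B=-49.6408.
  t=3,j=3: stock 106.0004 → up 112.3604 (V=61.2304), down 87.9804 (V=36.8504). Price 56.3596; hedge Δ=1.0000, bond B=-49.6408.
  t=2,j=0: stock 61.3121 → up 64.9908 (V=15.3500), down 50.8890 (V=2.3743). Price 13.2598; hedge Δ=0.9201, bond B=-43.1564.
  t=2,j=1: stock 78.3022 → up 83.0003 (V=33.3596), down 64.9908 (V=15.3500). Price 30.1073; hedge Δ=1.0000, bond B=-48.1949.
  t=2,j=2: stock 100.0004 → up 106.0004 (V=56.3596), down 83.0003 (V=33.3596). Price 51.8055; hedge Δ=1.0000, bond B=-48.1949.
  t=1,j=0: stock 73.8700 → up 78.3022 (V=30.1073), down 61.3121 (V=13.2598). Price 27.0969; hedge Δ=0.9916, bond B=-46.1531.
  t=1,j=1: stock 94.3400 → up 100.0004 (V=51.8055), down 78.3022 (V=30.1073). Price 47.5488; hedge Δ=1.0000, bond B=-46.7912.
  t=0,j=0: stock 89.0000 → up 94.3400 (V=47.5488), down 73.8700 (V=27.0969). Price 43.5739; hedge Δ=0.9991, bond B=-45.3475.
Check: Δ(0,0)·S0 + B(0,0) = 43.5739 = V0.

(0,0): Delta=0.9991 Bond=-45.3475
(1,0): Delta=0.9916 Bond=-46.1531
(1,1): Delta=1.0000 Bond=-46.7912
(2,0): Delta=0.9201 Bond=-43.1564
(2,1): Delta=1.0000 Bond=-48.1949
(2,2): Delta=1.0000 Bond=-48.1949
(3,0): Delta=0.2403 Bond=-9.8534
(3,1): Delta=1.0000 Bond=-49.6408
(3,2): Delta=1.0000 Bond=-49.6408
(3,3): Delta=1.0000 Bond=-49.6408
V0=43.5739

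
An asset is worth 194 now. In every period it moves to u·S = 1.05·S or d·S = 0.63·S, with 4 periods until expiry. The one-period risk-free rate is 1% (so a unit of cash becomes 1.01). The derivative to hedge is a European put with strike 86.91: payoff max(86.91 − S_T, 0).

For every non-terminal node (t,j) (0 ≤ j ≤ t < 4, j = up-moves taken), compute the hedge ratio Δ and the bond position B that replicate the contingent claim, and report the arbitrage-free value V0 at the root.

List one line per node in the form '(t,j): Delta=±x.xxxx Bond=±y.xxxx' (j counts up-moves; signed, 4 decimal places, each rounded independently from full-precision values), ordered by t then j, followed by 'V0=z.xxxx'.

(0,0): Delta=-0.0158 Bond=3.2628
(1,0): Delta=-0.1468 Bond=19.3127
(1,1): Delta=-0.0075 Bond=1.6094
(2,0): Delta=-1.0000 Bond=85.1975
(2,1): Delta=-0.0930 Bond=12.5909
(2,2): Delta=-0.0021 Bond=0.4713
(3,0): Delta=-1.0000 Bond=86.0495
(3,1): Delta=-1.0000 Bond=86.0495
(3,2): Delta=-0.0357 Bond=4.9976
(3,3): Delta=0.0000 Bond=0.0000
V0=0.1990

Under the risk-neutral measure, an up-move has probability p* = (R−d)/(u−d) = 0.9048 and values discount at R = 1.01.
Payoff layer (t=4): V(4,0)=56.3493, V(4,1)=35.9754, V(4,2)=2.0190, V(4,3)=0.0000, V(4,4)=0.0000
  t=3,j=0: stock 48.5091 → up 50.9346 (V=35.9754), down 30.5607 (V=56.3493). Price 37.5404; hedge Δ=-1.0000, bond B=86.0495.
  t=3,j=1: stock 80.8485 → up 84.8910 (V=2.0190), down 50.9346 (V=35.9754). Price 5.2010; hedge Δ=-1.0000, bond B=86.0495.
  t=3,j=2: stock 134.7476 → up 141.4849 (V=0.0000), down 84.8910 (V=2.0190). Price 0.1904; hedge Δ=-0.0357, bond B=4.9976.
  t=3,j=3: stock 224.5793 → up 235.8082 (V=0.0000), down 141.4849 (V=0.0000). Price 0.0000; hedge Δ=0.0000, bond B=0.0000.
  t=2,j=0: stock 76.9986 → up 80.8485 (V=5.2010), down 48.5091 (V=37.5404). Price 8.1989; hedge Δ=-1.0000, bond B=85.1975.
  t=2,j=1: stock 128.3310 → up 134.7476 (V=0.1904), down 80.8485 (V=5.2010). Price 0.6610; hedge Δ=-0.0930, bond B=12.5909.
  t=2,j=2: stock 213.8850 → up 224.5793 (V=0.0000), down 134.7476 (V=0.1904). Price 0.0180; hedge Δ=-0.0021, bond B=0.4713.
  t=1,j=0: stock 122.2200 → up 128.3310 (V=0.6610), down 76.9986 (V=8.1989). Price 1.3652; hedge Δ=-0.1468, bond B=19.3127.
  t=1,j=1: stock 203.7000 → up 213.8850 (V=0.0180), down 128.3310 (V=0.6610). Price 0.0784; hedge Δ=-0.0075, bond B=1.6094.
  t=0,j=0: stock 194.0000 → up 203.7000 (V=0.0784), down 122.2200 (V=1.3652). Price 0.1990; hedge Δ=-0.0158, bond B=3.2628.
Self-financing check: at every node Δ·S+B equals the discounted successor values.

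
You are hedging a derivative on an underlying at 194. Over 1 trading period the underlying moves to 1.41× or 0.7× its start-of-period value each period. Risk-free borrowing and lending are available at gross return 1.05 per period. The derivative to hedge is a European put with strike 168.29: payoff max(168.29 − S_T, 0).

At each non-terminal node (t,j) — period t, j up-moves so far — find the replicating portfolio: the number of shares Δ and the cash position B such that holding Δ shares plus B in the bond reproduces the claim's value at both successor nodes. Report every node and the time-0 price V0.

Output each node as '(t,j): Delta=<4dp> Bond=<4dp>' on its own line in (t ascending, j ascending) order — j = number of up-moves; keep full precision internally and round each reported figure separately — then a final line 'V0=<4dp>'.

(0,0): Delta=-0.2359 Bond=61.4499
V0=15.6893

Since d<R<u, set p* = (R−d)/(u−d) = 0.4930; price each node as the discounted p*-expectation of its children.
Terminal values V(1,·): V(1,0)=32.4900, V(1,1)=0.0000
(0,0): S=194.0000. Δ = (V_up−V_dn)/(S_up−S_dn) = (0.0000−32.4900)/(273.5400−135.8000) = -0.2359. V = [p*·0.0000 + (1−p*)·32.4900]/1.05 = 15.6893. B = V − Δ·S = 61.4499.
The time-0 hedge costs 15.6893, which is the no-arbitrage price.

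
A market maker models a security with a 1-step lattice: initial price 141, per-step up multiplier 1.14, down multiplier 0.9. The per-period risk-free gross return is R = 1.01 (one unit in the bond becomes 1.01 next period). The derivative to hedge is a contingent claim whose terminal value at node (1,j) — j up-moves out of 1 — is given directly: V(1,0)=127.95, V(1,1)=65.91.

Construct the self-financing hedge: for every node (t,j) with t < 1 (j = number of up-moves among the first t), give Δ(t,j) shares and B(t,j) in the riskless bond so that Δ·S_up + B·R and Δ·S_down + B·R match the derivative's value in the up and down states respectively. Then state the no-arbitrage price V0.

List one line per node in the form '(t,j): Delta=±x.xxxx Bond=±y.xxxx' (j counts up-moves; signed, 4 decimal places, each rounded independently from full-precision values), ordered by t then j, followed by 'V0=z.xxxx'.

(0,0): Delta=-1.8333 Bond=357.0297
V0=98.5297

The replicating-portfolio and risk-neutral prices coincide; use p* = (1.01−0.9)/(1.14−0.9) = 0.4583 for the latter.
Terminal payoffs: V(1,0)=127.9500, V(1,1)=65.9100
(0,0): S=141.0000. Δ = (V_up−V_dn)/(S_up−S_dn) = (65.9100−127.9500)/(160.7400−126.9000) = -1.8333. V = [p*·65.9100 + (1−p*)·127.9500]/1.01 = 98.5297. B = V − Δ·S = 357.0297.
Check: Δ(0,0)·S0 + B(0,0) = 98.5297 = V0.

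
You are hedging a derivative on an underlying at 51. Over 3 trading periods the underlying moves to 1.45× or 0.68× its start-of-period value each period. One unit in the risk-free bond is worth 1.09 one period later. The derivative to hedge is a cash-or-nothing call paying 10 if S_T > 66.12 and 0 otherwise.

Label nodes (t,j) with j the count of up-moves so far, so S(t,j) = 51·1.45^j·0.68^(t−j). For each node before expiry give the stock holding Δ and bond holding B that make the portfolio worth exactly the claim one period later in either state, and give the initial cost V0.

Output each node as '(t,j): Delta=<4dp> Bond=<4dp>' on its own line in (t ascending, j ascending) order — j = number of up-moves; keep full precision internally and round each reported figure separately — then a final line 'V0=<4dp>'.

The replicating-portfolio and risk-neutral prices coincide; use p* = (1.09−0.68)/(1.45−0.68) = 0.5325 for the latter.
At expiry t=3: V(3,0)=0.0000, V(3,1)=0.0000, V(3,2)=10.0000, V(3,3)=10.0000
(2,0): S=23.5824. Δ = (V_up−V_dn)/(S_up−S_dn) = (0.0000−0.0000)/(34.1945−16.0360) = 0.0000. V = [p*·0.0000 + (1−p*)·0.0000]/1.09 = 0.0000. B = V − Δ·S = 0.0000.
(2,1): S=50.2860. Δ = (V_up−V_dn)/(S_up−S_dn) = (10.0000−0.0000)/(72.9147−34.1945) = 0.2583. V = [p*·10.0000 + (1−p*)·0.0000]/1.09 = 4.8850. B = V − Δ·S = -8.1020.
(2,2): S=107.2275. Δ = (V_up−V_dn)/(S_up−S_dn) = (10.0000−10.0000)/(155.4799−72.9147) = 0.0000. V = [p*·10.0000 + (1−p*)·10.0000]/1.09 = 9.1743. B = V − Δ·S = 9.1743.
(1,0): S=34.6800. Δ = (V_up−V_dn)/(S_up−S_dn) = (4.8850−0.0000)/(50.2860−23.5824) = 0.1829. V = [p*·4.8850 + (1−p*)·0.0000]/1.09 = 2.3863. B = V − Δ·S = -3.9578.
(1,1): S=73.9500. Δ = (V_up−V_dn)/(S_up−S_dn) = (9.1743−4.8850)/(107.2275−50.2860) = 0.0753. V = [p*·9.1743 + (1−p*)·4.8850]/1.09 = 6.5770. B = V − Δ·S = 1.0065.
(0,0): S=51.0000. Δ = (V_up−V_dn)/(S_up−S_dn) = (6.5770−2.3863)/(73.9500−34.6800) = 0.1067. V = [p*·6.5770 + (1−p*)·2.3863]/1.09 = 4.2365. B = V − Δ·S = -1.2060.
The time-0 hedge costs 4.2365, which is the no-arbitrage price.

(0,0): Delta=0.1067 Bond=-1.2060
(1,0): Delta=0.1829 Bond=-3.9578
(1,1): Delta=0.0753 Bond=1.0065
(2,0): Delta=0.0000 Bond=0.0000
(2,1): Delta=0.2583 Bond=-8.1020
(2,2): Delta=0.0000 Bond=9.1743
V0=4.2365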